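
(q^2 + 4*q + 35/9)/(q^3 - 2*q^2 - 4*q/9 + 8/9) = (9*q^2 + 36*q + 35)/(9*q^3 - 18*q^2 - 4*q + 8)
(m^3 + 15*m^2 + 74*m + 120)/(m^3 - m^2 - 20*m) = (m^2 + 11*m + 30)/(m*(m - 5))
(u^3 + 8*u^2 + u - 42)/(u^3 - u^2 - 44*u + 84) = (u + 3)/(u - 6)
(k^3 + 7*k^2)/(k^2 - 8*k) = k*(k + 7)/(k - 8)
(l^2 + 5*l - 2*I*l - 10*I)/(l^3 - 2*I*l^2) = (l + 5)/l^2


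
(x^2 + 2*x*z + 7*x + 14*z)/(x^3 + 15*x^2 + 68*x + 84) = (x + 2*z)/(x^2 + 8*x + 12)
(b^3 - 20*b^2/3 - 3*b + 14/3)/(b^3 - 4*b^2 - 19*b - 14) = (b - 2/3)/(b + 2)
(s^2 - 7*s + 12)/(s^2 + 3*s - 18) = (s - 4)/(s + 6)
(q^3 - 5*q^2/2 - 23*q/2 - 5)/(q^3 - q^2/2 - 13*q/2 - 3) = (q - 5)/(q - 3)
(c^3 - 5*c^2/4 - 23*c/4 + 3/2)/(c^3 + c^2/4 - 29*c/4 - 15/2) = (4*c - 1)/(4*c + 5)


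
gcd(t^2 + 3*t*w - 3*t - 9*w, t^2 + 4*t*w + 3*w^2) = t + 3*w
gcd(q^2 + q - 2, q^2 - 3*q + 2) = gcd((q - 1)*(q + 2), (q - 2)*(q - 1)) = q - 1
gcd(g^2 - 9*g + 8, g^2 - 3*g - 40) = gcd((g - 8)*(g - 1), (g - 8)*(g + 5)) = g - 8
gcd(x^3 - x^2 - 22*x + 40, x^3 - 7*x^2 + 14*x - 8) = x^2 - 6*x + 8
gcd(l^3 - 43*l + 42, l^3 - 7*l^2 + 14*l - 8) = l - 1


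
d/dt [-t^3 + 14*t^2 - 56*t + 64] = -3*t^2 + 28*t - 56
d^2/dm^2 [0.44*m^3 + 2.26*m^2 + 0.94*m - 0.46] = 2.64*m + 4.52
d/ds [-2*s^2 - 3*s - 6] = -4*s - 3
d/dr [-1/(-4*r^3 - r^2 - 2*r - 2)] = 2*(-6*r^2 - r - 1)/(4*r^3 + r^2 + 2*r + 2)^2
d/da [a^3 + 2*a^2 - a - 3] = 3*a^2 + 4*a - 1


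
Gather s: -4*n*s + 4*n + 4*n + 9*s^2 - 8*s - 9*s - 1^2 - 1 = 8*n + 9*s^2 + s*(-4*n - 17) - 2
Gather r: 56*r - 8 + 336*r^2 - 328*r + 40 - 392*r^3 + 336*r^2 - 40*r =-392*r^3 + 672*r^2 - 312*r + 32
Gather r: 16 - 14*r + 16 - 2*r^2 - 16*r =-2*r^2 - 30*r + 32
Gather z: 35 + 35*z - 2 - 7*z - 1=28*z + 32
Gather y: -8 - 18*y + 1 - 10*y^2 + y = -10*y^2 - 17*y - 7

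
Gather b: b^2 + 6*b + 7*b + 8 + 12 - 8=b^2 + 13*b + 12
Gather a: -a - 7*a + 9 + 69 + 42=120 - 8*a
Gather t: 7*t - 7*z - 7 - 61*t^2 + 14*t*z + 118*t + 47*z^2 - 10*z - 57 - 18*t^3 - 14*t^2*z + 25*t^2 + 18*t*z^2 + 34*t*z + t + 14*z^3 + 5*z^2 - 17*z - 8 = -18*t^3 + t^2*(-14*z - 36) + t*(18*z^2 + 48*z + 126) + 14*z^3 + 52*z^2 - 34*z - 72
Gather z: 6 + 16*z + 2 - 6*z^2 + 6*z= -6*z^2 + 22*z + 8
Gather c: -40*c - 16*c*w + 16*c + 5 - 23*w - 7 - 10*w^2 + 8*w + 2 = c*(-16*w - 24) - 10*w^2 - 15*w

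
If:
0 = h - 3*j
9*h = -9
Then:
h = -1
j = -1/3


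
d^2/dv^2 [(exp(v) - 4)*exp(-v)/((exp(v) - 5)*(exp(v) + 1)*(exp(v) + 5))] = (9*exp(7*v) - 53*exp(6*v) - 138*exp(5*v) + 1314*exp(4*v) + 1725*exp(3*v) - 10425*exp(2*v) - 7500*exp(v) - 2500)*exp(-v)/(exp(9*v) + 3*exp(8*v) - 72*exp(7*v) - 224*exp(6*v) + 1650*exp(5*v) + 5550*exp(4*v) - 10000*exp(3*v) - 45000*exp(2*v) - 46875*exp(v) - 15625)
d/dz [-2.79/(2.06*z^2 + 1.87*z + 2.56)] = (11.4948*z + 5.2173)/(2.06*z^2 + 1.87*z + 2.56)^2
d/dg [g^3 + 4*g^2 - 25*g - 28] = 3*g^2 + 8*g - 25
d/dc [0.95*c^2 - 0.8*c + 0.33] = 1.9*c - 0.8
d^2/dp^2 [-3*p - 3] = 0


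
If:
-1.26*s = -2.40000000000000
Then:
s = 1.90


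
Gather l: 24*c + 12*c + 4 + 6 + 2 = 36*c + 12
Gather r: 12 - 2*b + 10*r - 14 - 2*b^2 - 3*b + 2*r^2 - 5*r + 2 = -2*b^2 - 5*b + 2*r^2 + 5*r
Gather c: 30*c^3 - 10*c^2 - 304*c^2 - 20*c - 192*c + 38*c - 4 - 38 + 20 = 30*c^3 - 314*c^2 - 174*c - 22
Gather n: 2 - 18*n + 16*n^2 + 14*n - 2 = 16*n^2 - 4*n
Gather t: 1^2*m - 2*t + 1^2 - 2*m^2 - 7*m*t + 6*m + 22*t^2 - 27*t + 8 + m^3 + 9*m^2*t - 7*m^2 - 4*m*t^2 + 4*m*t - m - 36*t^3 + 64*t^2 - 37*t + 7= m^3 - 9*m^2 + 6*m - 36*t^3 + t^2*(86 - 4*m) + t*(9*m^2 - 3*m - 66) + 16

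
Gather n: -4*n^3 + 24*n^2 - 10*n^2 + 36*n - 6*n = -4*n^3 + 14*n^2 + 30*n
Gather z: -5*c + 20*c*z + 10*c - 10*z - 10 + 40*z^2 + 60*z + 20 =5*c + 40*z^2 + z*(20*c + 50) + 10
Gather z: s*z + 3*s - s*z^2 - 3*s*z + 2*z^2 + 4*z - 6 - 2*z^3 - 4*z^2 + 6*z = 3*s - 2*z^3 + z^2*(-s - 2) + z*(10 - 2*s) - 6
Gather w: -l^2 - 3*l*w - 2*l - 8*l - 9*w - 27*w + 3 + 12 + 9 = -l^2 - 10*l + w*(-3*l - 36) + 24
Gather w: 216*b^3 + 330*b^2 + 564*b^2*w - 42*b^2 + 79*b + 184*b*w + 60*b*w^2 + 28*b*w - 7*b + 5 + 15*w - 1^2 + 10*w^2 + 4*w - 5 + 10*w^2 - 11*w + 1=216*b^3 + 288*b^2 + 72*b + w^2*(60*b + 20) + w*(564*b^2 + 212*b + 8)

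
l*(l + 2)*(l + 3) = l^3 + 5*l^2 + 6*l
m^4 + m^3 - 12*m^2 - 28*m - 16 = (m - 4)*(m + 1)*(m + 2)^2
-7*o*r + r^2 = r*(-7*o + r)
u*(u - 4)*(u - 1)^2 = u^4 - 6*u^3 + 9*u^2 - 4*u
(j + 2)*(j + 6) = j^2 + 8*j + 12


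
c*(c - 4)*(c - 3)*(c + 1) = c^4 - 6*c^3 + 5*c^2 + 12*c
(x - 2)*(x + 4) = x^2 + 2*x - 8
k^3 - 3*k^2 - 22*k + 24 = (k - 6)*(k - 1)*(k + 4)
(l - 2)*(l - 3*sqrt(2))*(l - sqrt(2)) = l^3 - 4*sqrt(2)*l^2 - 2*l^2 + 6*l + 8*sqrt(2)*l - 12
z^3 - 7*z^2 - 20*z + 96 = (z - 8)*(z - 3)*(z + 4)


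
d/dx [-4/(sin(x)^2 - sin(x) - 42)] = 4*(2*sin(x) - 1)*cos(x)/(sin(x) + cos(x)^2 + 41)^2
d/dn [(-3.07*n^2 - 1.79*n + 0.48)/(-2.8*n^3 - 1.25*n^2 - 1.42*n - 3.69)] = (-8.596*n^4 - 10.024*n^3 + 6.1539*n^2 + 23.8566*n + 7.2867)/(7.84*n^6 + 7.0*n^5 + 9.5145*n^4 + 24.214*n^3 + 11.2414*n^2 + 10.4796*n + 13.6161)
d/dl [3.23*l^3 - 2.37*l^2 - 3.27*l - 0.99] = 9.69*l^2 - 4.74*l - 3.27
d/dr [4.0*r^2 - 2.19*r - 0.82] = 8.0*r - 2.19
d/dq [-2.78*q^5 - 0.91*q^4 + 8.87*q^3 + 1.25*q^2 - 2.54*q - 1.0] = -13.9*q^4 - 3.64*q^3 + 26.61*q^2 + 2.5*q - 2.54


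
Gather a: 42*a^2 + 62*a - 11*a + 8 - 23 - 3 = 42*a^2 + 51*a - 18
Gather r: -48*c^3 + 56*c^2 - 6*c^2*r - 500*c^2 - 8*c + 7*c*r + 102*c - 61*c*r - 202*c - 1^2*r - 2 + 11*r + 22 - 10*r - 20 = -48*c^3 - 444*c^2 - 108*c + r*(-6*c^2 - 54*c)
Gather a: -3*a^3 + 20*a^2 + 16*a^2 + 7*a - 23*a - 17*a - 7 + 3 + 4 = -3*a^3 + 36*a^2 - 33*a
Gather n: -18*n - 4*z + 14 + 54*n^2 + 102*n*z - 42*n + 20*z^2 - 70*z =54*n^2 + n*(102*z - 60) + 20*z^2 - 74*z + 14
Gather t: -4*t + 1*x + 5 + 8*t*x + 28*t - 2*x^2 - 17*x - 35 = t*(8*x + 24) - 2*x^2 - 16*x - 30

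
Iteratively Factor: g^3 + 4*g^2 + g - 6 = (g + 3)*(g^2 + g - 2) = (g - 1)*(g + 3)*(g + 2)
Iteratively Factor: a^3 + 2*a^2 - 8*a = (a)*(a^2 + 2*a - 8) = a*(a - 2)*(a + 4)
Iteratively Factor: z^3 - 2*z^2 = (z - 2)*(z^2) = z*(z - 2)*(z)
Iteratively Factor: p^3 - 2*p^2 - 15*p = (p + 3)*(p^2 - 5*p) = (p - 5)*(p + 3)*(p)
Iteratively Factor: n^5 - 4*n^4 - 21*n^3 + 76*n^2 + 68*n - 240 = (n + 2)*(n^4 - 6*n^3 - 9*n^2 + 94*n - 120) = (n + 2)*(n + 4)*(n^3 - 10*n^2 + 31*n - 30) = (n - 2)*(n + 2)*(n + 4)*(n^2 - 8*n + 15) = (n - 3)*(n - 2)*(n + 2)*(n + 4)*(n - 5)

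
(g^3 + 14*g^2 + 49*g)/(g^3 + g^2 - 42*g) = (g + 7)/(g - 6)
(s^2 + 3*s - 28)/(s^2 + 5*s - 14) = (s - 4)/(s - 2)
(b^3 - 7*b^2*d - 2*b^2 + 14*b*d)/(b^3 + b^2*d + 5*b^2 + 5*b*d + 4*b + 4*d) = b*(b^2 - 7*b*d - 2*b + 14*d)/(b^3 + b^2*d + 5*b^2 + 5*b*d + 4*b + 4*d)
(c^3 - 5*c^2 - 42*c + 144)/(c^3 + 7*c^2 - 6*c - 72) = (c - 8)/(c + 4)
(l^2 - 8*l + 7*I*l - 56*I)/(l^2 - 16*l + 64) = (l + 7*I)/(l - 8)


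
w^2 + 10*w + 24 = (w + 4)*(w + 6)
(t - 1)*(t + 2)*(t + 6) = t^3 + 7*t^2 + 4*t - 12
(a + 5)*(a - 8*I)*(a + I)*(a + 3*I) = a^4 + 5*a^3 - 4*I*a^3 + 29*a^2 - 20*I*a^2 + 145*a + 24*I*a + 120*I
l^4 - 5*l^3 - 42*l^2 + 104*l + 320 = (l - 8)*(l - 4)*(l + 2)*(l + 5)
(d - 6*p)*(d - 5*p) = d^2 - 11*d*p + 30*p^2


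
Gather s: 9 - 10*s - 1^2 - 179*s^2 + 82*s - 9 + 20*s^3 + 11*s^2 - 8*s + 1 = 20*s^3 - 168*s^2 + 64*s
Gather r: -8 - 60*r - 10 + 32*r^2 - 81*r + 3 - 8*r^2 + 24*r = 24*r^2 - 117*r - 15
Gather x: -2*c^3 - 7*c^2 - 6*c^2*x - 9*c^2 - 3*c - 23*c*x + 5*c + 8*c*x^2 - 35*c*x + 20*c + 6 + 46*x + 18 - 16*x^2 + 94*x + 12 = -2*c^3 - 16*c^2 + 22*c + x^2*(8*c - 16) + x*(-6*c^2 - 58*c + 140) + 36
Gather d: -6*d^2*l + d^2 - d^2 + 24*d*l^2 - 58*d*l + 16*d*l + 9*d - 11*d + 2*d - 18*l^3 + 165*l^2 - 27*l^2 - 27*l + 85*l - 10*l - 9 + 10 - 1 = -6*d^2*l + d*(24*l^2 - 42*l) - 18*l^3 + 138*l^2 + 48*l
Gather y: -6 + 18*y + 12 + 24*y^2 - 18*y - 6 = 24*y^2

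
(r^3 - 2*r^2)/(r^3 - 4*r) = r/(r + 2)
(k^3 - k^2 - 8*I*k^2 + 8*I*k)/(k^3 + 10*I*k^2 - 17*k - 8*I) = k*(k^2 - k - 8*I*k + 8*I)/(k^3 + 10*I*k^2 - 17*k - 8*I)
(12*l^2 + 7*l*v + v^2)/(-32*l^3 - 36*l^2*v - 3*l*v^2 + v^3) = (3*l + v)/(-8*l^2 - 7*l*v + v^2)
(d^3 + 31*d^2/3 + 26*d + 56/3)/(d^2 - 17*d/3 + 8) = (3*d^3 + 31*d^2 + 78*d + 56)/(3*d^2 - 17*d + 24)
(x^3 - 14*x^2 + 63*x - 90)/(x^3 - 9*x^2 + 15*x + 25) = (x^2 - 9*x + 18)/(x^2 - 4*x - 5)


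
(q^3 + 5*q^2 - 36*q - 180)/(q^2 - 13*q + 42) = (q^2 + 11*q + 30)/(q - 7)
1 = 1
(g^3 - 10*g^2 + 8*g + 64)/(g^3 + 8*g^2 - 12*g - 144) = (g^2 - 6*g - 16)/(g^2 + 12*g + 36)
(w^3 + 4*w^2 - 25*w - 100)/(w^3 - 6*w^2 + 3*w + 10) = (w^2 + 9*w + 20)/(w^2 - w - 2)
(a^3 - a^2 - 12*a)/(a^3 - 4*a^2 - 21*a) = (a - 4)/(a - 7)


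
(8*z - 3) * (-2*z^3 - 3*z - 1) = -16*z^4 + 6*z^3 - 24*z^2 + z + 3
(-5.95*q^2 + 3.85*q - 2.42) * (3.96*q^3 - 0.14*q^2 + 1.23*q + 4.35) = -23.562*q^5 + 16.079*q^4 - 17.4407*q^3 - 20.8082*q^2 + 13.7709*q - 10.527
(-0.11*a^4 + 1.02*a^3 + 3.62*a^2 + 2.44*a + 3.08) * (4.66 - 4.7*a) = 0.517*a^5 - 5.3066*a^4 - 12.2608*a^3 + 5.4012*a^2 - 3.1056*a + 14.3528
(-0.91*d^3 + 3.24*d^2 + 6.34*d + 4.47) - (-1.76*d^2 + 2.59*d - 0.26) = -0.91*d^3 + 5.0*d^2 + 3.75*d + 4.73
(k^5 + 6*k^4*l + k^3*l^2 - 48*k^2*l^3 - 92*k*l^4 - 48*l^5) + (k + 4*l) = k^5 + 6*k^4*l + k^3*l^2 - 48*k^2*l^3 - 92*k*l^4 + k - 48*l^5 + 4*l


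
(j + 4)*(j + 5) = j^2 + 9*j + 20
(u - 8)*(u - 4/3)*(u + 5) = u^3 - 13*u^2/3 - 36*u + 160/3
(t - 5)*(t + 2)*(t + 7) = t^3 + 4*t^2 - 31*t - 70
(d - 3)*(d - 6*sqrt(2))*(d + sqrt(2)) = d^3 - 5*sqrt(2)*d^2 - 3*d^2 - 12*d + 15*sqrt(2)*d + 36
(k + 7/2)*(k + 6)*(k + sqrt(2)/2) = k^3 + sqrt(2)*k^2/2 + 19*k^2/2 + 19*sqrt(2)*k/4 + 21*k + 21*sqrt(2)/2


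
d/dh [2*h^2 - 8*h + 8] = 4*h - 8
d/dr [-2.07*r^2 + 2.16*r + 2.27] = 2.16 - 4.14*r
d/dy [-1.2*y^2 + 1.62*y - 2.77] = 1.62 - 2.4*y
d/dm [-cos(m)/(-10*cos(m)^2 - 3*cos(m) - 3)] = (10*cos(m)^2 - 3)*sin(m)/(-10*sin(m)^2 + 3*cos(m) + 13)^2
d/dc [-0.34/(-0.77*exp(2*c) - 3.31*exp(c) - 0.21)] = (-0.5236*exp(c) - 1.1254)*exp(c)/(0.77*exp(2*c) + 3.31*exp(c) + 0.21)^2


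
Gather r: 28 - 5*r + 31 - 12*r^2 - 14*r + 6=-12*r^2 - 19*r + 65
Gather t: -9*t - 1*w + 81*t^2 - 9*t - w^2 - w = 81*t^2 - 18*t - w^2 - 2*w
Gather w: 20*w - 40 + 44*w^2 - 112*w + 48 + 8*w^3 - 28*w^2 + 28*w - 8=8*w^3 + 16*w^2 - 64*w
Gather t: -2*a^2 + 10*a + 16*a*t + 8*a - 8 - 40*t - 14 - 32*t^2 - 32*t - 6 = -2*a^2 + 18*a - 32*t^2 + t*(16*a - 72) - 28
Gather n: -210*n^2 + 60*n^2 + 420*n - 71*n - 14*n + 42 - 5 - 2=-150*n^2 + 335*n + 35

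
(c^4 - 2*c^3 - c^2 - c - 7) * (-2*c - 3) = -2*c^5 + c^4 + 8*c^3 + 5*c^2 + 17*c + 21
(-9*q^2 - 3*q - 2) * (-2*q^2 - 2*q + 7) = 18*q^4 + 24*q^3 - 53*q^2 - 17*q - 14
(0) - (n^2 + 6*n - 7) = -n^2 - 6*n + 7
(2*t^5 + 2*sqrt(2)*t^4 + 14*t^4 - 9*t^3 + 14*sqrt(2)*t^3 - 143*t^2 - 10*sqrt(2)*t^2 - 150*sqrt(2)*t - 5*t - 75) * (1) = 2*t^5 + 2*sqrt(2)*t^4 + 14*t^4 - 9*t^3 + 14*sqrt(2)*t^3 - 143*t^2 - 10*sqrt(2)*t^2 - 150*sqrt(2)*t - 5*t - 75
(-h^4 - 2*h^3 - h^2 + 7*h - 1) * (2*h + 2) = -2*h^5 - 6*h^4 - 6*h^3 + 12*h^2 + 12*h - 2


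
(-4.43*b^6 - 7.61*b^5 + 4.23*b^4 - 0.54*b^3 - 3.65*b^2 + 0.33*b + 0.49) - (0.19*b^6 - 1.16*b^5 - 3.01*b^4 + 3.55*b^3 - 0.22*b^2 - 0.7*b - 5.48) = -4.62*b^6 - 6.45*b^5 + 7.24*b^4 - 4.09*b^3 - 3.43*b^2 + 1.03*b + 5.97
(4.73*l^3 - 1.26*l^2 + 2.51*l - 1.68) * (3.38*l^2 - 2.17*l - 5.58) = 15.9874*l^5 - 14.5229*l^4 - 15.1754*l^3 - 4.0943*l^2 - 10.3602*l + 9.3744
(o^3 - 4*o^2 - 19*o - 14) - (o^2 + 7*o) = o^3 - 5*o^2 - 26*o - 14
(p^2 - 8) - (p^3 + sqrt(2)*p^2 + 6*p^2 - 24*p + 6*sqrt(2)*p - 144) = -p^3 - 5*p^2 - sqrt(2)*p^2 - 6*sqrt(2)*p + 24*p + 136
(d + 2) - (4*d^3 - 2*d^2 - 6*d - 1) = -4*d^3 + 2*d^2 + 7*d + 3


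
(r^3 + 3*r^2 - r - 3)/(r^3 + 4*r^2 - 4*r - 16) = (r^3 + 3*r^2 - r - 3)/(r^3 + 4*r^2 - 4*r - 16)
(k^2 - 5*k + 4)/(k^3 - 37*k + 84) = (k - 1)/(k^2 + 4*k - 21)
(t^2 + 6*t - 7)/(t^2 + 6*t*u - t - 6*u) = (t + 7)/(t + 6*u)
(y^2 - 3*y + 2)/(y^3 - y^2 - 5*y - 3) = (-y^2 + 3*y - 2)/(-y^3 + y^2 + 5*y + 3)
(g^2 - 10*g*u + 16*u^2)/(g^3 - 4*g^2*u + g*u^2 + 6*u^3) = (-g + 8*u)/(-g^2 + 2*g*u + 3*u^2)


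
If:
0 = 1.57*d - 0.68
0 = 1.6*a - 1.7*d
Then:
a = 0.46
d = 0.43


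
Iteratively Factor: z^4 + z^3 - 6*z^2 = (z + 3)*(z^3 - 2*z^2) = z*(z + 3)*(z^2 - 2*z) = z^2*(z + 3)*(z - 2)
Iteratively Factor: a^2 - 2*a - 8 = (a + 2)*(a - 4)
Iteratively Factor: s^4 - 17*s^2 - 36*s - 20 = (s + 1)*(s^3 - s^2 - 16*s - 20) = (s + 1)*(s + 2)*(s^2 - 3*s - 10) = (s - 5)*(s + 1)*(s + 2)*(s + 2)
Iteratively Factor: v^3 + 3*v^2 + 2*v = (v + 2)*(v^2 + v) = (v + 1)*(v + 2)*(v)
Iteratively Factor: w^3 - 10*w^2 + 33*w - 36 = (w - 4)*(w^2 - 6*w + 9) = (w - 4)*(w - 3)*(w - 3)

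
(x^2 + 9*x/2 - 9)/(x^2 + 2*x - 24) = (x - 3/2)/(x - 4)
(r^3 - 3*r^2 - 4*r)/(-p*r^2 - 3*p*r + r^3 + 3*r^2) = (-r^2 + 3*r + 4)/(p*r + 3*p - r^2 - 3*r)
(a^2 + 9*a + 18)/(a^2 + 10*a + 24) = (a + 3)/(a + 4)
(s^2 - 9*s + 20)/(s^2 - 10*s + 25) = (s - 4)/(s - 5)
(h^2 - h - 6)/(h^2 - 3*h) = (h + 2)/h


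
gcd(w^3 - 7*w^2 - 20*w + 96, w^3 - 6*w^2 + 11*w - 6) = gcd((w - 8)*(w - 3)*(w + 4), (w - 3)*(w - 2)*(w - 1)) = w - 3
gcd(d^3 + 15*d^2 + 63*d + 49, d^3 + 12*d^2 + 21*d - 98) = d^2 + 14*d + 49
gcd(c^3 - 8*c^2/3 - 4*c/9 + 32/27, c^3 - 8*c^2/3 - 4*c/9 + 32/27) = c^3 - 8*c^2/3 - 4*c/9 + 32/27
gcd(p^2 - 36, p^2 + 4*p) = 1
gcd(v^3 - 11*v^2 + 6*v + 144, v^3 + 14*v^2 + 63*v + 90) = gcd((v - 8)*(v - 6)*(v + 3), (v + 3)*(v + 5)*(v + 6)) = v + 3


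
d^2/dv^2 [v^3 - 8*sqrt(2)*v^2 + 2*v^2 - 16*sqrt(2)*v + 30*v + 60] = 6*v - 16*sqrt(2) + 4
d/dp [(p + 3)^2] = 2*p + 6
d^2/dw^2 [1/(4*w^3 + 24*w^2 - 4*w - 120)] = (-3*(w + 2)*(w^3 + 6*w^2 - w - 30) + (3*w^2 + 12*w - 1)^2)/(2*(w^3 + 6*w^2 - w - 30)^3)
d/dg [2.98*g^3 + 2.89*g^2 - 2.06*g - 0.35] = 8.94*g^2 + 5.78*g - 2.06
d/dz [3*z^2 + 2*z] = 6*z + 2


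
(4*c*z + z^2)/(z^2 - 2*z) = (4*c + z)/(z - 2)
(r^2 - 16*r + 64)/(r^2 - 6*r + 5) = (r^2 - 16*r + 64)/(r^2 - 6*r + 5)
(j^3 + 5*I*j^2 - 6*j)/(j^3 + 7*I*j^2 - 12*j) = (j + 2*I)/(j + 4*I)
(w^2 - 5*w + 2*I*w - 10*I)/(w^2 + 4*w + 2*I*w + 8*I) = (w - 5)/(w + 4)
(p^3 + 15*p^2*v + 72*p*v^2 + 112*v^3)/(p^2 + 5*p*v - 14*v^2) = (p^2 + 8*p*v + 16*v^2)/(p - 2*v)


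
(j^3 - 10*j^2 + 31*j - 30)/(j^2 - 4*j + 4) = (j^2 - 8*j + 15)/(j - 2)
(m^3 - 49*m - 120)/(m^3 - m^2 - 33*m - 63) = (m^2 - 3*m - 40)/(m^2 - 4*m - 21)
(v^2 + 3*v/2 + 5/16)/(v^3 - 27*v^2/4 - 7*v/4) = (v + 5/4)/(v*(v - 7))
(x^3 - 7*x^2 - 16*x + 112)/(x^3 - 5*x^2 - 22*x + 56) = (x - 4)/(x - 2)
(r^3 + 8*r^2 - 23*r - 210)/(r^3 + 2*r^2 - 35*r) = (r + 6)/r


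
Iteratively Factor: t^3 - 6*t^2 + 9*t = (t - 3)*(t^2 - 3*t) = t*(t - 3)*(t - 3)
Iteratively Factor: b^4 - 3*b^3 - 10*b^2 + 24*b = (b - 2)*(b^3 - b^2 - 12*b) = (b - 4)*(b - 2)*(b^2 + 3*b) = b*(b - 4)*(b - 2)*(b + 3)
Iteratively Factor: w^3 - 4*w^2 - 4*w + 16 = (w - 2)*(w^2 - 2*w - 8) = (w - 2)*(w + 2)*(w - 4)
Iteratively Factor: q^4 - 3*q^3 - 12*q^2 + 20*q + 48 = (q - 3)*(q^3 - 12*q - 16) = (q - 4)*(q - 3)*(q^2 + 4*q + 4) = (q - 4)*(q - 3)*(q + 2)*(q + 2)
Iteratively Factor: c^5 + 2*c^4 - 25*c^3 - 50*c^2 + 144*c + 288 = (c + 4)*(c^4 - 2*c^3 - 17*c^2 + 18*c + 72) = (c - 3)*(c + 4)*(c^3 + c^2 - 14*c - 24) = (c - 3)*(c + 2)*(c + 4)*(c^2 - c - 12) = (c - 4)*(c - 3)*(c + 2)*(c + 4)*(c + 3)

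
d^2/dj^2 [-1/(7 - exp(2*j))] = 4*(exp(2*j) + 7)*exp(2*j)/(exp(2*j) - 7)^3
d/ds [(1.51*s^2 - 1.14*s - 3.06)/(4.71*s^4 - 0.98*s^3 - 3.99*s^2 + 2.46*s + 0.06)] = (-14.2242*s^5 + 17.588*s^4 + 55.416*s^3 - 9.8304*s^2 - 24.2376*s + 7.4592)/(22.1841*s^8 - 9.2316*s^7 - 36.6254*s^6 + 30.9936*s^5 + 11.6637*s^4 - 19.7484*s^3 + 5.5728*s^2 + 0.2952*s + 0.0036)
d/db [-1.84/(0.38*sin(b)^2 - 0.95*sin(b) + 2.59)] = (1.3984*sin(b) - 1.748)*cos(b)/(0.38*sin(b)^2 - 0.95*sin(b) + 2.59)^2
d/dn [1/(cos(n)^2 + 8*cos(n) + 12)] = 2*(cos(n) + 4)*sin(n)/(cos(n)^2 + 8*cos(n) + 12)^2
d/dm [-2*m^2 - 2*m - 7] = -4*m - 2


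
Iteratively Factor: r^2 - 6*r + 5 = (r - 5)*(r - 1)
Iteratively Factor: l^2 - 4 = (l - 2)*(l + 2)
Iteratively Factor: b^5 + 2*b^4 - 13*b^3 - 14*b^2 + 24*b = (b - 1)*(b^4 + 3*b^3 - 10*b^2 - 24*b) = (b - 3)*(b - 1)*(b^3 + 6*b^2 + 8*b) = (b - 3)*(b - 1)*(b + 4)*(b^2 + 2*b) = (b - 3)*(b - 1)*(b + 2)*(b + 4)*(b)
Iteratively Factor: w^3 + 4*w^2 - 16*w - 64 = (w + 4)*(w^2 - 16) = (w - 4)*(w + 4)*(w + 4)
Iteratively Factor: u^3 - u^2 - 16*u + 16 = (u + 4)*(u^2 - 5*u + 4) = (u - 1)*(u + 4)*(u - 4)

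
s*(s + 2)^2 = s^3 + 4*s^2 + 4*s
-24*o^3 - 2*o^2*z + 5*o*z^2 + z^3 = (-2*o + z)*(3*o + z)*(4*o + z)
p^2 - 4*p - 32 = (p - 8)*(p + 4)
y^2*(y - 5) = y^3 - 5*y^2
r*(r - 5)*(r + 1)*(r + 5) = r^4 + r^3 - 25*r^2 - 25*r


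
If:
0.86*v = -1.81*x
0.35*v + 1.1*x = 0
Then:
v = 0.00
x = 0.00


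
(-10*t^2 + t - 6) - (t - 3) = -10*t^2 - 3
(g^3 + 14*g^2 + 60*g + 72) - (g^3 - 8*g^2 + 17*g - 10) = 22*g^2 + 43*g + 82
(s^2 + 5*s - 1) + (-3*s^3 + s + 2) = -3*s^3 + s^2 + 6*s + 1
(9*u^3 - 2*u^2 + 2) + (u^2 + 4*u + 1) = 9*u^3 - u^2 + 4*u + 3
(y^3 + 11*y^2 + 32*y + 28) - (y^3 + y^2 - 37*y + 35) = 10*y^2 + 69*y - 7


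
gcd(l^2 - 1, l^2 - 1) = l^2 - 1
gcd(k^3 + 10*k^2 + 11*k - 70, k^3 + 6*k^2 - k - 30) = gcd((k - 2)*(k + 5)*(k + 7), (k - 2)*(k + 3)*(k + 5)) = k^2 + 3*k - 10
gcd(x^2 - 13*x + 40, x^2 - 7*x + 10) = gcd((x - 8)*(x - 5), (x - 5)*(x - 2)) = x - 5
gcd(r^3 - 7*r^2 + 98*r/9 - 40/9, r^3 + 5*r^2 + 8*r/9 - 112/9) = r - 4/3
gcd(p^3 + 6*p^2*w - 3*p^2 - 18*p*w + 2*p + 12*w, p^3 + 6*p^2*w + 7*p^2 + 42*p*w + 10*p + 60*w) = p + 6*w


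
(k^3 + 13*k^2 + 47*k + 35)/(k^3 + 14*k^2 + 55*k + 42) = (k + 5)/(k + 6)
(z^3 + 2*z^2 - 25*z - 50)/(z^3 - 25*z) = (z + 2)/z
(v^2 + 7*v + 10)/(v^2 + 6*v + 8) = (v + 5)/(v + 4)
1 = 1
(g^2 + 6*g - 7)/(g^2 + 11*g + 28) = (g - 1)/(g + 4)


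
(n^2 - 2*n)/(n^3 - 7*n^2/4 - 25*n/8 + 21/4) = 8*n/(8*n^2 + 2*n - 21)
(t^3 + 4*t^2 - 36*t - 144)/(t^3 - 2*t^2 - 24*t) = (t + 6)/t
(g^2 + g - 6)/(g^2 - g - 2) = (g + 3)/(g + 1)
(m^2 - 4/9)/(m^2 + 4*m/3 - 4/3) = (m + 2/3)/(m + 2)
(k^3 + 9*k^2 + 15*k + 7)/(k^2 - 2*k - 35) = (k^3 + 9*k^2 + 15*k + 7)/(k^2 - 2*k - 35)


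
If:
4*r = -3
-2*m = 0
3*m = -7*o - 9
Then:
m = 0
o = -9/7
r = -3/4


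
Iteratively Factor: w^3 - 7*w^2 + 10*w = (w - 5)*(w^2 - 2*w) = (w - 5)*(w - 2)*(w)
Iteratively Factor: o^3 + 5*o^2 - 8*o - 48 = (o + 4)*(o^2 + o - 12) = (o + 4)^2*(o - 3)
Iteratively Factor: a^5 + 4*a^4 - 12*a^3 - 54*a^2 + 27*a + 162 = (a + 3)*(a^4 + a^3 - 15*a^2 - 9*a + 54) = (a - 3)*(a + 3)*(a^3 + 4*a^2 - 3*a - 18) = (a - 3)*(a + 3)^2*(a^2 + a - 6) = (a - 3)*(a - 2)*(a + 3)^2*(a + 3)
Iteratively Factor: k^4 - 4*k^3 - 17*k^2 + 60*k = (k)*(k^3 - 4*k^2 - 17*k + 60) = k*(k - 3)*(k^2 - k - 20) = k*(k - 3)*(k + 4)*(k - 5)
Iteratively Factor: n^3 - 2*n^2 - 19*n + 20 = (n - 5)*(n^2 + 3*n - 4) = (n - 5)*(n - 1)*(n + 4)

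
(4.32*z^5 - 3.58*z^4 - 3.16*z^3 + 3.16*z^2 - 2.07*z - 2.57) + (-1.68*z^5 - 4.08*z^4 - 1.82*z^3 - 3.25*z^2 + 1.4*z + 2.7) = 2.64*z^5 - 7.66*z^4 - 4.98*z^3 - 0.0899999999999999*z^2 - 0.67*z + 0.13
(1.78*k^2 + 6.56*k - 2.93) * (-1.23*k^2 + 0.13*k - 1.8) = -2.1894*k^4 - 7.8374*k^3 + 1.2527*k^2 - 12.1889*k + 5.274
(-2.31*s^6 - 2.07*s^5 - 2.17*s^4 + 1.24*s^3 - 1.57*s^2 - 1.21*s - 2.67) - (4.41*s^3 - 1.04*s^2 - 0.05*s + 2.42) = -2.31*s^6 - 2.07*s^5 - 2.17*s^4 - 3.17*s^3 - 0.53*s^2 - 1.16*s - 5.09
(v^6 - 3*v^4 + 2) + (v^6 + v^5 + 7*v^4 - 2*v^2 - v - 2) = 2*v^6 + v^5 + 4*v^4 - 2*v^2 - v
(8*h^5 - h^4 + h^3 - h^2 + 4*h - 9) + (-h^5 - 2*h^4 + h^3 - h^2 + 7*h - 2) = 7*h^5 - 3*h^4 + 2*h^3 - 2*h^2 + 11*h - 11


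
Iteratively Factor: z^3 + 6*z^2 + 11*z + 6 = (z + 2)*(z^2 + 4*z + 3) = (z + 1)*(z + 2)*(z + 3)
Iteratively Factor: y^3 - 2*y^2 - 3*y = (y)*(y^2 - 2*y - 3) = y*(y + 1)*(y - 3)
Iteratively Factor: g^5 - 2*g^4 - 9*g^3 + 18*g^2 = (g - 3)*(g^4 + g^3 - 6*g^2) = (g - 3)*(g + 3)*(g^3 - 2*g^2) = g*(g - 3)*(g + 3)*(g^2 - 2*g) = g*(g - 3)*(g - 2)*(g + 3)*(g)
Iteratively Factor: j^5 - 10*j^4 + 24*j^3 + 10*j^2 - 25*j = (j + 1)*(j^4 - 11*j^3 + 35*j^2 - 25*j) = j*(j + 1)*(j^3 - 11*j^2 + 35*j - 25) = j*(j - 1)*(j + 1)*(j^2 - 10*j + 25) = j*(j - 5)*(j - 1)*(j + 1)*(j - 5)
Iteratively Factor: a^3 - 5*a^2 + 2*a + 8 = (a + 1)*(a^2 - 6*a + 8) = (a - 4)*(a + 1)*(a - 2)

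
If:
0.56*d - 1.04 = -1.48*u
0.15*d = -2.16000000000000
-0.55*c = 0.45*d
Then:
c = 11.78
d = -14.40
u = 6.15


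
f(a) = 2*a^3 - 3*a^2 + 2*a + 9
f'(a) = 6*a^2 - 6*a + 2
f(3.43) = 61.27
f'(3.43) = 52.01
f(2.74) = 33.10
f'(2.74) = 30.61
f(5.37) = 242.94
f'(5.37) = 142.80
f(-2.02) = -23.77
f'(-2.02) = 38.60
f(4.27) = 118.55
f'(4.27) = 85.78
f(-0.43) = 7.43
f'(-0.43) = 5.69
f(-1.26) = -2.28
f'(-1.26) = 19.09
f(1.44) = 11.63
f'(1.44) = 5.80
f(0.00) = 9.00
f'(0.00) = 2.00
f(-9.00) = -1710.00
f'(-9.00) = 542.00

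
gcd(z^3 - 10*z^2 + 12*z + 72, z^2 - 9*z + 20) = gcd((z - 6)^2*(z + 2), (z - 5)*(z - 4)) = 1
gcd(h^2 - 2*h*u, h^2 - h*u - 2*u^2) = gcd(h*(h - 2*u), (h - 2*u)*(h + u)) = -h + 2*u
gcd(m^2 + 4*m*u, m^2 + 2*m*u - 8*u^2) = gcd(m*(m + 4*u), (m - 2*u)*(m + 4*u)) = m + 4*u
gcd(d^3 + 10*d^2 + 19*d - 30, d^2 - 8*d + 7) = d - 1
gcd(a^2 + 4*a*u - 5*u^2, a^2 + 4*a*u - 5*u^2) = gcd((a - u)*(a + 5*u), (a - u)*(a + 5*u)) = -a^2 - 4*a*u + 5*u^2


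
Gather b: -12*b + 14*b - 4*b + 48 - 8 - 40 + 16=16 - 2*b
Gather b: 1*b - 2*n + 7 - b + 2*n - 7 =0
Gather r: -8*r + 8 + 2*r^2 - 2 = 2*r^2 - 8*r + 6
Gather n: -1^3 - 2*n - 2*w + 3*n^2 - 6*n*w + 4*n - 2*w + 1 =3*n^2 + n*(2 - 6*w) - 4*w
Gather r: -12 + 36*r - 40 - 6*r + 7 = 30*r - 45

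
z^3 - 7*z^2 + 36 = (z - 6)*(z - 3)*(z + 2)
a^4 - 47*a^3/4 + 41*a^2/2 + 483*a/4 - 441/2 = (a - 7)*(a - 6)*(a - 7/4)*(a + 3)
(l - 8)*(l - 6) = l^2 - 14*l + 48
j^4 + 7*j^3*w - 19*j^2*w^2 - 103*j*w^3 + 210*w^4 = (j - 3*w)*(j - 2*w)*(j + 5*w)*(j + 7*w)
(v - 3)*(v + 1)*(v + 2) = v^3 - 7*v - 6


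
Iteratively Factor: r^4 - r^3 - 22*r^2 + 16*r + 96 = (r - 3)*(r^3 + 2*r^2 - 16*r - 32) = (r - 4)*(r - 3)*(r^2 + 6*r + 8) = (r - 4)*(r - 3)*(r + 2)*(r + 4)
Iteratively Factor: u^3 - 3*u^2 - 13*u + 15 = (u - 5)*(u^2 + 2*u - 3) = (u - 5)*(u + 3)*(u - 1)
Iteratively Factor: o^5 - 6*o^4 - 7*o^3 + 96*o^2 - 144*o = (o)*(o^4 - 6*o^3 - 7*o^2 + 96*o - 144) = o*(o - 4)*(o^3 - 2*o^2 - 15*o + 36) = o*(o - 4)*(o - 3)*(o^2 + o - 12) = o*(o - 4)*(o - 3)*(o + 4)*(o - 3)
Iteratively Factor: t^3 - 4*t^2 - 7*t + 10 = (t - 1)*(t^2 - 3*t - 10) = (t - 5)*(t - 1)*(t + 2)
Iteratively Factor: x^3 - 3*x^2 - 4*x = (x)*(x^2 - 3*x - 4) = x*(x - 4)*(x + 1)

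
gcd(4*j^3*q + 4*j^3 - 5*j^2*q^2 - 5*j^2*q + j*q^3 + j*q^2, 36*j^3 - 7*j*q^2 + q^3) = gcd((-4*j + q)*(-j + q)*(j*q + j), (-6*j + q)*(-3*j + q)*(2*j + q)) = 1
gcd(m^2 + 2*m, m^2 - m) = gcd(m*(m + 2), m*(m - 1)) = m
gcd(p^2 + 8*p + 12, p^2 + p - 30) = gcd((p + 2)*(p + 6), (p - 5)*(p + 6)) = p + 6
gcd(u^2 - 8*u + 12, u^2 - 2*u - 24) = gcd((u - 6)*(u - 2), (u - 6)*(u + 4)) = u - 6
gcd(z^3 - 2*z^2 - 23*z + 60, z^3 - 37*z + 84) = z^2 - 7*z + 12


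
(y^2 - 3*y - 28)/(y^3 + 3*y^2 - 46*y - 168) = 1/(y + 6)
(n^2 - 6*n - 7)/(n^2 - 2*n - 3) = (n - 7)/(n - 3)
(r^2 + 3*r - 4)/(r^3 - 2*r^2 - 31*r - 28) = (r - 1)/(r^2 - 6*r - 7)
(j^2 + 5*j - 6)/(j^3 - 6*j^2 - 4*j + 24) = (j^2 + 5*j - 6)/(j^3 - 6*j^2 - 4*j + 24)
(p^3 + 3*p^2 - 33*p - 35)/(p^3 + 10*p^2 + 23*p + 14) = (p - 5)/(p + 2)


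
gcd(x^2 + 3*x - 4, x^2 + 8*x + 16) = x + 4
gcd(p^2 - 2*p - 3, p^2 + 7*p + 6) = p + 1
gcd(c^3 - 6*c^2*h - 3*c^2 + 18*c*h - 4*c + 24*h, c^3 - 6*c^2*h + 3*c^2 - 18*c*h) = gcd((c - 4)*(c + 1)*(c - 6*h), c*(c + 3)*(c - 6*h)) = c - 6*h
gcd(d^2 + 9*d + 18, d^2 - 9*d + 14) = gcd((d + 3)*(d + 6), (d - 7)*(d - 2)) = 1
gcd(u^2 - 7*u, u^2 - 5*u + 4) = 1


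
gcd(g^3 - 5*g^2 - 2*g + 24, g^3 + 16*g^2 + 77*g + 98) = g + 2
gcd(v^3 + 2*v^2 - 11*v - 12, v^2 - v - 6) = v - 3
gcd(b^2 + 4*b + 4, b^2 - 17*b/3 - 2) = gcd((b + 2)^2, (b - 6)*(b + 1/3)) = 1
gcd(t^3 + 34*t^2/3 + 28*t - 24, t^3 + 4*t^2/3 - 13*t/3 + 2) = t - 2/3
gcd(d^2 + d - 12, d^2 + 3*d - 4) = d + 4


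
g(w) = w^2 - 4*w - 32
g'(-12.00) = -28.00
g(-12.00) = 160.00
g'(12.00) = 20.00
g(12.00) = 64.00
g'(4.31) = 4.62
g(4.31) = -30.66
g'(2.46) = 0.92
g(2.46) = -35.79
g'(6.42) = 8.84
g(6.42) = -16.46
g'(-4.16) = -12.32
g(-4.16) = 1.95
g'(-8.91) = -21.82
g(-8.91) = 83.03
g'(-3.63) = -11.26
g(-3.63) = -4.30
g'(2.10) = 0.20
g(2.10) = -35.99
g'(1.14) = -1.72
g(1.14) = -35.26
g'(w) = 2*w - 4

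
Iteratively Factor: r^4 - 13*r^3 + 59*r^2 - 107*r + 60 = (r - 5)*(r^3 - 8*r^2 + 19*r - 12) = (r - 5)*(r - 3)*(r^2 - 5*r + 4) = (r - 5)*(r - 3)*(r - 1)*(r - 4)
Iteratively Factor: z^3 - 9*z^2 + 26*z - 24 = (z - 2)*(z^2 - 7*z + 12) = (z - 3)*(z - 2)*(z - 4)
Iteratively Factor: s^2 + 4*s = (s)*(s + 4)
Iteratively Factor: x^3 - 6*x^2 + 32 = (x + 2)*(x^2 - 8*x + 16) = (x - 4)*(x + 2)*(x - 4)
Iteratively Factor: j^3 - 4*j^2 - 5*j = (j)*(j^2 - 4*j - 5) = j*(j + 1)*(j - 5)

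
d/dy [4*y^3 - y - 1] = 12*y^2 - 1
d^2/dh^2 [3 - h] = 0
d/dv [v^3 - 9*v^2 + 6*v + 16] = 3*v^2 - 18*v + 6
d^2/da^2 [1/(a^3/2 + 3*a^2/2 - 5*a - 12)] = 4*(-3*(a + 1)*(a^3 + 3*a^2 - 10*a - 24) + (3*a^2 + 6*a - 10)^2)/(a^3 + 3*a^2 - 10*a - 24)^3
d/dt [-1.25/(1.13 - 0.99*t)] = -1.2375/(0.99*t - 1.13)^2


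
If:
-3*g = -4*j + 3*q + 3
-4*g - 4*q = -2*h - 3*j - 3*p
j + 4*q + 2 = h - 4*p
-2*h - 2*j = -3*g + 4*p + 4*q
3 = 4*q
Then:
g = -38/3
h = -445/48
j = -131/16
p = -73/48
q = 3/4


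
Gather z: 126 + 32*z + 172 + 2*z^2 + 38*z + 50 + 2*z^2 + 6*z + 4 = 4*z^2 + 76*z + 352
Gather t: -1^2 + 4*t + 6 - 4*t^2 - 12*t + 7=-4*t^2 - 8*t + 12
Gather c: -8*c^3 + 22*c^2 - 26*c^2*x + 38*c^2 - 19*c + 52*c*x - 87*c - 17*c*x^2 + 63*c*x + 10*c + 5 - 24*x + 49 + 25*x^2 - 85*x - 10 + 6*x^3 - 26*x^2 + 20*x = -8*c^3 + c^2*(60 - 26*x) + c*(-17*x^2 + 115*x - 96) + 6*x^3 - x^2 - 89*x + 44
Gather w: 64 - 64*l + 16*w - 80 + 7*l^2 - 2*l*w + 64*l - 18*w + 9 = 7*l^2 + w*(-2*l - 2) - 7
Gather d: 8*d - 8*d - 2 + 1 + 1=0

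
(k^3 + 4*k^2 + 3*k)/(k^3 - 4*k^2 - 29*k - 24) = k/(k - 8)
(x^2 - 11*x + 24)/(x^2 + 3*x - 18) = (x - 8)/(x + 6)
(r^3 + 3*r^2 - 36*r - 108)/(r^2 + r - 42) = (r^2 + 9*r + 18)/(r + 7)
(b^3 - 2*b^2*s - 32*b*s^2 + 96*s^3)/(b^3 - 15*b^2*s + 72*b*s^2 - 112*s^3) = (-b - 6*s)/(-b + 7*s)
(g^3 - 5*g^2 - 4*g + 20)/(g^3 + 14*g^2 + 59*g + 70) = (g^2 - 7*g + 10)/(g^2 + 12*g + 35)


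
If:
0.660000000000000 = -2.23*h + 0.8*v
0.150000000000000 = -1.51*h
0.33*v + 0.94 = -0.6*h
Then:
No Solution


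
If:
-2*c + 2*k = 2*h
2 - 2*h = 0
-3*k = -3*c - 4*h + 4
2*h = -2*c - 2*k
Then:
No Solution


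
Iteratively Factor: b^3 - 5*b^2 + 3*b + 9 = (b - 3)*(b^2 - 2*b - 3) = (b - 3)^2*(b + 1)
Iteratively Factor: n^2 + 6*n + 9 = (n + 3)*(n + 3)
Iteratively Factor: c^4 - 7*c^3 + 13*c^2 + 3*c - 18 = (c - 3)*(c^3 - 4*c^2 + c + 6) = (c - 3)*(c - 2)*(c^2 - 2*c - 3) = (c - 3)*(c - 2)*(c + 1)*(c - 3)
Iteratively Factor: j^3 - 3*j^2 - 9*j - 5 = (j + 1)*(j^2 - 4*j - 5) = (j + 1)^2*(j - 5)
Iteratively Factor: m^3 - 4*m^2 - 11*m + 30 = (m + 3)*(m^2 - 7*m + 10) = (m - 5)*(m + 3)*(m - 2)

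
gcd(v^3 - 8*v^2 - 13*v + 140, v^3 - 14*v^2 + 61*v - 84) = v - 7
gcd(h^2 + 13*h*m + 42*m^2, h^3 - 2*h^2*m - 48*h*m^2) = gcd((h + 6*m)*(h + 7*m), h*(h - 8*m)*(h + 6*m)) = h + 6*m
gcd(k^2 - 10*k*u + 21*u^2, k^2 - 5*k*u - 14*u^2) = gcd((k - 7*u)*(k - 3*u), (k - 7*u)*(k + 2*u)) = -k + 7*u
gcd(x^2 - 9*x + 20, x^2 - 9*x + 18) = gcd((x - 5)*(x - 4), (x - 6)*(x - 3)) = 1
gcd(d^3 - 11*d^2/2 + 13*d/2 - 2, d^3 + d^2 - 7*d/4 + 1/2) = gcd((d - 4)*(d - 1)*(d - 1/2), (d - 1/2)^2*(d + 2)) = d - 1/2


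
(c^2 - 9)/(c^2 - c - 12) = (c - 3)/(c - 4)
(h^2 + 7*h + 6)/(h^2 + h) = (h + 6)/h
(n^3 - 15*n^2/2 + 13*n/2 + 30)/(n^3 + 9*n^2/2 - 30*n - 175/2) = (2*n^2 - 5*n - 12)/(2*n^2 + 19*n + 35)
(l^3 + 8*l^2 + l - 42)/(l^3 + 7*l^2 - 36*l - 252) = (l^2 + l - 6)/(l^2 - 36)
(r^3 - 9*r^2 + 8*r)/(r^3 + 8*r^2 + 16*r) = (r^2 - 9*r + 8)/(r^2 + 8*r + 16)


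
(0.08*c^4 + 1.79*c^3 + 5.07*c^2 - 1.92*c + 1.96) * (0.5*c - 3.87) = 0.04*c^5 + 0.5854*c^4 - 4.3923*c^3 - 20.5809*c^2 + 8.4104*c - 7.5852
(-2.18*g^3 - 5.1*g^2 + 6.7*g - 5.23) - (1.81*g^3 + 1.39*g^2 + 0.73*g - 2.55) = -3.99*g^3 - 6.49*g^2 + 5.97*g - 2.68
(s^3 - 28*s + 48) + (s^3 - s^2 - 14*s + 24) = 2*s^3 - s^2 - 42*s + 72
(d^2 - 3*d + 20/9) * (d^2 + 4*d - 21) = d^4 + d^3 - 277*d^2/9 + 647*d/9 - 140/3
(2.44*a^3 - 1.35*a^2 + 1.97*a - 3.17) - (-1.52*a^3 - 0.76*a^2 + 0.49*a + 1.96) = 3.96*a^3 - 0.59*a^2 + 1.48*a - 5.13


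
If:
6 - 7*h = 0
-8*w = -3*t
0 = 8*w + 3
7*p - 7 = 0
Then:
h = 6/7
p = 1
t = -1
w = -3/8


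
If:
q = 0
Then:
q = 0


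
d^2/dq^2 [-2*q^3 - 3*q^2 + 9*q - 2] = -12*q - 6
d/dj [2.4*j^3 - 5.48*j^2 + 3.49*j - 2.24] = 7.2*j^2 - 10.96*j + 3.49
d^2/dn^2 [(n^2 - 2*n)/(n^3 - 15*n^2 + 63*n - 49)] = 2*(n^4 + 8*n^3 - 36*n^2 + 68*n - 77)/(n^7 - 31*n^6 + 381*n^5 - 2339*n^4 + 7427*n^3 - 11613*n^2 + 8575*n - 2401)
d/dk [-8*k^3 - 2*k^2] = 4*k*(-6*k - 1)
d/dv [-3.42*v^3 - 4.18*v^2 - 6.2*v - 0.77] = -10.26*v^2 - 8.36*v - 6.2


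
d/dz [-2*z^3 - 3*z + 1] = -6*z^2 - 3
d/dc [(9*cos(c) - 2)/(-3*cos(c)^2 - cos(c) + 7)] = (27*sin(c)^2 + 12*cos(c) - 88)*sin(c)/(3*cos(c)^2 + cos(c) - 7)^2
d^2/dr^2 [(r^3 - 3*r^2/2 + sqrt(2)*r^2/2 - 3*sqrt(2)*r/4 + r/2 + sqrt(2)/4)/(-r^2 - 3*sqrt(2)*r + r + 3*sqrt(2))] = 5*(-12 - sqrt(2))/(2*(r^3 + 9*sqrt(2)*r^2 + 54*r + 54*sqrt(2)))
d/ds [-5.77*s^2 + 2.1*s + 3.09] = 2.1 - 11.54*s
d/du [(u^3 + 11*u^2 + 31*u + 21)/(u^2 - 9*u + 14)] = (u^4 - 18*u^3 - 88*u^2 + 266*u + 623)/(u^4 - 18*u^3 + 109*u^2 - 252*u + 196)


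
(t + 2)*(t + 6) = t^2 + 8*t + 12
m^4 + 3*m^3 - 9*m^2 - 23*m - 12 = (m - 3)*(m + 1)^2*(m + 4)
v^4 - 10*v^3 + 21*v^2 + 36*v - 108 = (v - 6)*(v - 3)^2*(v + 2)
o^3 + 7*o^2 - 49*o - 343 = (o - 7)*(o + 7)^2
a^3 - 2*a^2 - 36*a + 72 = (a - 6)*(a - 2)*(a + 6)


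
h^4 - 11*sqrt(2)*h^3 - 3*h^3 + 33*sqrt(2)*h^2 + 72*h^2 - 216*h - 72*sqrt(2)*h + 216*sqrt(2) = (h - 3)*(h - 6*sqrt(2))*(h - 3*sqrt(2))*(h - 2*sqrt(2))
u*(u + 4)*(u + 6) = u^3 + 10*u^2 + 24*u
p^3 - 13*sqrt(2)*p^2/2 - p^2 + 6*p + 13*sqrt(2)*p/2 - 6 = (p - 1)*(p - 6*sqrt(2))*(p - sqrt(2)/2)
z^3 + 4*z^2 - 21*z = z*(z - 3)*(z + 7)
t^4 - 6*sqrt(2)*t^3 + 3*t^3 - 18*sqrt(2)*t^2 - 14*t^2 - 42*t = t*(t + 3)*(t - 7*sqrt(2))*(t + sqrt(2))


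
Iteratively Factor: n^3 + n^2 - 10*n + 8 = (n + 4)*(n^2 - 3*n + 2) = (n - 1)*(n + 4)*(n - 2)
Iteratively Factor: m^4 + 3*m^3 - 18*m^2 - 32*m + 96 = (m + 4)*(m^3 - m^2 - 14*m + 24) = (m + 4)^2*(m^2 - 5*m + 6) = (m - 3)*(m + 4)^2*(m - 2)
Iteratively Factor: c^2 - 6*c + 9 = (c - 3)*(c - 3)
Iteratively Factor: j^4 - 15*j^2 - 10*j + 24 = (j - 1)*(j^3 + j^2 - 14*j - 24) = (j - 1)*(j + 3)*(j^2 - 2*j - 8) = (j - 1)*(j + 2)*(j + 3)*(j - 4)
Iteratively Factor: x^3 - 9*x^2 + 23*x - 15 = (x - 1)*(x^2 - 8*x + 15) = (x - 3)*(x - 1)*(x - 5)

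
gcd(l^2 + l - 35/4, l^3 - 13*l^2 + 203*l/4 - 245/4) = l - 5/2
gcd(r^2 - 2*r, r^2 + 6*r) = r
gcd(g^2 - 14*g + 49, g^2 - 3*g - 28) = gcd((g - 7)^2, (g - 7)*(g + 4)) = g - 7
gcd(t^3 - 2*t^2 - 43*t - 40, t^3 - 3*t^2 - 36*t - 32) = t^2 - 7*t - 8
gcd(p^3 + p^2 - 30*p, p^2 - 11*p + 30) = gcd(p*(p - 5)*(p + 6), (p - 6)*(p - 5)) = p - 5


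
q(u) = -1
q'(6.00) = 0.00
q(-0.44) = -1.00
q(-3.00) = -1.00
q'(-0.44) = 0.00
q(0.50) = -1.00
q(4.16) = -1.00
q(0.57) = -1.00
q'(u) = 0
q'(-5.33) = 0.00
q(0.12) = -1.00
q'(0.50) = 0.00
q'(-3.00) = 0.00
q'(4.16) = 0.00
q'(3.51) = 0.00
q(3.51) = -1.00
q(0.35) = -1.00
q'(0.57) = 0.00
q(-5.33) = -1.00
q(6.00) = -1.00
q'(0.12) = 0.00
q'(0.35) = 0.00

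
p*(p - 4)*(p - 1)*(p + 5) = p^4 - 21*p^2 + 20*p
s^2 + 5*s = s*(s + 5)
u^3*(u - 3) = u^4 - 3*u^3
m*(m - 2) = m^2 - 2*m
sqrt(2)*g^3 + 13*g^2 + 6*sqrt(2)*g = g*(g + 6*sqrt(2))*(sqrt(2)*g + 1)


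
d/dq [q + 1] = 1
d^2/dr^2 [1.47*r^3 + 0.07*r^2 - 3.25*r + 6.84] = 8.82*r + 0.14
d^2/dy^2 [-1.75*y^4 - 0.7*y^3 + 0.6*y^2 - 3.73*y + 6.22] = -21.0*y^2 - 4.2*y + 1.2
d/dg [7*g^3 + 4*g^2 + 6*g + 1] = 21*g^2 + 8*g + 6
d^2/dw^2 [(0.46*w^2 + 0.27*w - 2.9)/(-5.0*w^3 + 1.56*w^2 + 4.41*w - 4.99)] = (-23.0*w^6 - 40.5*w^5 + 821.778*w^4 - 208.133912*w^3 - 281.972304*w^2 - 327.035688*w + 123.157222)/(125.0*w^9 - 117.0*w^8 - 294.246*w^7 + 576.841584*w^6 + 25.992972*w^5 - 714.763116*w^4 + 493.710603*w^3 + 174.605589*w^2 - 329.428323*w + 124.251499)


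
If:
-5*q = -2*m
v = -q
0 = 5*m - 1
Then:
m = 1/5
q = 2/25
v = -2/25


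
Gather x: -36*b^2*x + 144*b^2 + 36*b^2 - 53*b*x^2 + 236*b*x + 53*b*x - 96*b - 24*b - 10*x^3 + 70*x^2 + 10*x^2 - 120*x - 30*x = 180*b^2 - 120*b - 10*x^3 + x^2*(80 - 53*b) + x*(-36*b^2 + 289*b - 150)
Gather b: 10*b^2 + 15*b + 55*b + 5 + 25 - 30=10*b^2 + 70*b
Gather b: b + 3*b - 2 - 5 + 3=4*b - 4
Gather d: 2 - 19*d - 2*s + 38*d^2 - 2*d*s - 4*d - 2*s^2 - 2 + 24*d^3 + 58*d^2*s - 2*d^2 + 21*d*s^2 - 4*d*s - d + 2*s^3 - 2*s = 24*d^3 + d^2*(58*s + 36) + d*(21*s^2 - 6*s - 24) + 2*s^3 - 2*s^2 - 4*s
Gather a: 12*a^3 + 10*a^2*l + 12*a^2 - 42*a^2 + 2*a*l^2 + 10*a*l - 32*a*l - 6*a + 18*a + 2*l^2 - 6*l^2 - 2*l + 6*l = 12*a^3 + a^2*(10*l - 30) + a*(2*l^2 - 22*l + 12) - 4*l^2 + 4*l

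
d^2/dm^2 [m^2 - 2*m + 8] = 2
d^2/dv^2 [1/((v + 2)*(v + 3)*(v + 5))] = 2*(6*v^4 + 80*v^3 + 393*v^2 + 840*v + 661)/(v^9 + 30*v^8 + 393*v^7 + 2950*v^6 + 13983*v^5 + 43410*v^4 + 88291*v^3 + 113490*v^2 + 83700*v + 27000)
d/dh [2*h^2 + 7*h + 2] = 4*h + 7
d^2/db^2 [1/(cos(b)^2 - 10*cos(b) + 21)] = (-8*sin(b)^4 + 36*sin(b)^2 - 495*cos(b) + 15*cos(3*b) + 288)/(2*(cos(b) - 7)^3*(cos(b) - 3)^3)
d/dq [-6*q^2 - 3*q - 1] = -12*q - 3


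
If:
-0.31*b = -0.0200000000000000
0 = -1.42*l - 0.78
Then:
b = 0.06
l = -0.55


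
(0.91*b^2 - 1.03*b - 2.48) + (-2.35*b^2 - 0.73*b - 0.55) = -1.44*b^2 - 1.76*b - 3.03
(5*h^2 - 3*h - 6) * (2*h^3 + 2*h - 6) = 10*h^5 - 6*h^4 - 2*h^3 - 36*h^2 + 6*h + 36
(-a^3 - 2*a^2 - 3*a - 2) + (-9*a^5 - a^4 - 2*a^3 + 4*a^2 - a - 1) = -9*a^5 - a^4 - 3*a^3 + 2*a^2 - 4*a - 3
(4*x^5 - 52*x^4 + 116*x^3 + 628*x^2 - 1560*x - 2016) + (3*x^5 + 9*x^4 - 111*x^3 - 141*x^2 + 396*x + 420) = 7*x^5 - 43*x^4 + 5*x^3 + 487*x^2 - 1164*x - 1596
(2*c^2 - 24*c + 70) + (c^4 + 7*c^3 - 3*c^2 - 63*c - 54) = c^4 + 7*c^3 - c^2 - 87*c + 16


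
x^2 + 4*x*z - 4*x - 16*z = (x - 4)*(x + 4*z)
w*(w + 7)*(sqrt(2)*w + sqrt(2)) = sqrt(2)*w^3 + 8*sqrt(2)*w^2 + 7*sqrt(2)*w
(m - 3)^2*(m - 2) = m^3 - 8*m^2 + 21*m - 18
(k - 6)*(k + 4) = k^2 - 2*k - 24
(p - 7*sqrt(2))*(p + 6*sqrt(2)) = p^2 - sqrt(2)*p - 84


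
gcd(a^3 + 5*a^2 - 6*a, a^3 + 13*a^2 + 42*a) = a^2 + 6*a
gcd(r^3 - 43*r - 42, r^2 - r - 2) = r + 1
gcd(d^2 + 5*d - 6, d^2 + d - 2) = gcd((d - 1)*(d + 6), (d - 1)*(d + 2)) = d - 1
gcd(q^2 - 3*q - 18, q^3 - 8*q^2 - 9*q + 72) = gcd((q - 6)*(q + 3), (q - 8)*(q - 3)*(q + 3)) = q + 3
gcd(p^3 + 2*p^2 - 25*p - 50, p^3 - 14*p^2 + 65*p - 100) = p - 5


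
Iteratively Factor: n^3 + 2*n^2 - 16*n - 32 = (n + 2)*(n^2 - 16) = (n - 4)*(n + 2)*(n + 4)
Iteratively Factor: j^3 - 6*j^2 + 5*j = (j)*(j^2 - 6*j + 5) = j*(j - 1)*(j - 5)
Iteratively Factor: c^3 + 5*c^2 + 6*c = (c + 3)*(c^2 + 2*c) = c*(c + 3)*(c + 2)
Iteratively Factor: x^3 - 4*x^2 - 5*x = (x - 5)*(x^2 + x) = (x - 5)*(x + 1)*(x)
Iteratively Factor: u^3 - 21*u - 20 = (u - 5)*(u^2 + 5*u + 4) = (u - 5)*(u + 1)*(u + 4)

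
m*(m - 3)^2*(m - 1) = m^4 - 7*m^3 + 15*m^2 - 9*m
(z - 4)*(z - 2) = z^2 - 6*z + 8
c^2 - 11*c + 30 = (c - 6)*(c - 5)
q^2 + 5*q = q*(q + 5)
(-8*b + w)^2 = 64*b^2 - 16*b*w + w^2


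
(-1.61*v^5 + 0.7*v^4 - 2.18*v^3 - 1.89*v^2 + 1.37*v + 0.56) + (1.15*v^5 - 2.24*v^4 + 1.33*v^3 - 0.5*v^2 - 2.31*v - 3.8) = -0.46*v^5 - 1.54*v^4 - 0.85*v^3 - 2.39*v^2 - 0.94*v - 3.24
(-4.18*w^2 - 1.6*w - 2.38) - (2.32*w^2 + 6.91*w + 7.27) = -6.5*w^2 - 8.51*w - 9.65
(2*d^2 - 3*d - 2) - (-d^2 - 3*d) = 3*d^2 - 2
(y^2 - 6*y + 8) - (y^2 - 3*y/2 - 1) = 9 - 9*y/2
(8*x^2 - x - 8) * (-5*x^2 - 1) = -40*x^4 + 5*x^3 + 32*x^2 + x + 8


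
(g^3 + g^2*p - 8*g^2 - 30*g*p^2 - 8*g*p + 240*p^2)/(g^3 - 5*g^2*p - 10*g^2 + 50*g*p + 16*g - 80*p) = (g + 6*p)/(g - 2)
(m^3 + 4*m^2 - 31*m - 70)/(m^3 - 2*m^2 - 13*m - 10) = (m + 7)/(m + 1)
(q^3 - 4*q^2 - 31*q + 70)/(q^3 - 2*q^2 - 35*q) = (q - 2)/q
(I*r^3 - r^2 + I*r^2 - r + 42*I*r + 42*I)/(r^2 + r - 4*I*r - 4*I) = (I*r^2 - r + 42*I)/(r - 4*I)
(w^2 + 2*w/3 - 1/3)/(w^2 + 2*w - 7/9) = 3*(w + 1)/(3*w + 7)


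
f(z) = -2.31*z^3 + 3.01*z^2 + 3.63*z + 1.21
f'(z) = -6.93*z^2 + 6.02*z + 3.63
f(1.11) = 5.79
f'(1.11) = 1.77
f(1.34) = 5.92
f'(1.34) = -0.75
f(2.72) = -13.13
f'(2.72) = -31.27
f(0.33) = 2.65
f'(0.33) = 4.86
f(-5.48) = 451.86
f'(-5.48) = -237.47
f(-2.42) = 42.79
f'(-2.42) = -51.52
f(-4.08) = 193.39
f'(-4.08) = -136.29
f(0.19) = 1.99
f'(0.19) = 4.52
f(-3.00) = 79.78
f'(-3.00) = -76.80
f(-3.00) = 79.78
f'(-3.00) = -76.80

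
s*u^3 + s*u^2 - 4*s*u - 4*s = (u - 2)*(u + 2)*(s*u + s)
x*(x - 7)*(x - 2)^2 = x^4 - 11*x^3 + 32*x^2 - 28*x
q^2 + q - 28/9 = (q - 4/3)*(q + 7/3)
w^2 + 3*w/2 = w*(w + 3/2)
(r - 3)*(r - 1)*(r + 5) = r^3 + r^2 - 17*r + 15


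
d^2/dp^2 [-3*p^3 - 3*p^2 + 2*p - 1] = -18*p - 6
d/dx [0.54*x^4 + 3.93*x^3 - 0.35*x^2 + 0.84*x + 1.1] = 2.16*x^3 + 11.79*x^2 - 0.7*x + 0.84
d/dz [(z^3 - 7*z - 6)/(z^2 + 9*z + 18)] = (z^4 + 18*z^3 + 61*z^2 + 12*z - 72)/(z^4 + 18*z^3 + 117*z^2 + 324*z + 324)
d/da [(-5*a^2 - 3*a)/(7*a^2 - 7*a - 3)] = (56*a^2 + 30*a + 9)/(49*a^4 - 98*a^3 + 7*a^2 + 42*a + 9)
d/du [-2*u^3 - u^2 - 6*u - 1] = -6*u^2 - 2*u - 6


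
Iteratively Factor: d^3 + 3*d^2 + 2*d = (d + 1)*(d^2 + 2*d) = (d + 1)*(d + 2)*(d)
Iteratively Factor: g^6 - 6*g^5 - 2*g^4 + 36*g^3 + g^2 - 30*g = (g - 5)*(g^5 - g^4 - 7*g^3 + g^2 + 6*g) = (g - 5)*(g + 1)*(g^4 - 2*g^3 - 5*g^2 + 6*g) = (g - 5)*(g - 3)*(g + 1)*(g^3 + g^2 - 2*g) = g*(g - 5)*(g - 3)*(g + 1)*(g^2 + g - 2) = g*(g - 5)*(g - 3)*(g + 1)*(g + 2)*(g - 1)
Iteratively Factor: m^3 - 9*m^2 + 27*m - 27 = (m - 3)*(m^2 - 6*m + 9) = (m - 3)^2*(m - 3)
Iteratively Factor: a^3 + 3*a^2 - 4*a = (a)*(a^2 + 3*a - 4) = a*(a - 1)*(a + 4)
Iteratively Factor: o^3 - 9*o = (o + 3)*(o^2 - 3*o) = o*(o + 3)*(o - 3)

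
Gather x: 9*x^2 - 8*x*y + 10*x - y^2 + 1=9*x^2 + x*(10 - 8*y) - y^2 + 1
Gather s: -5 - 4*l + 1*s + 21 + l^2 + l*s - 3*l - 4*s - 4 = l^2 - 7*l + s*(l - 3) + 12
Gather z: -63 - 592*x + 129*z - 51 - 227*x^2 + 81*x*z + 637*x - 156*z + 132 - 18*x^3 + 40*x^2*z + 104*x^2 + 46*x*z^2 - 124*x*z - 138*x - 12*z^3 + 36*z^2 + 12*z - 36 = -18*x^3 - 123*x^2 - 93*x - 12*z^3 + z^2*(46*x + 36) + z*(40*x^2 - 43*x - 15) - 18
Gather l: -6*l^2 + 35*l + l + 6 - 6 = -6*l^2 + 36*l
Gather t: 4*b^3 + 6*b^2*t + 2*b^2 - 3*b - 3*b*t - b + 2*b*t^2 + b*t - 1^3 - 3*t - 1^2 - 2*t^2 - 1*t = 4*b^3 + 2*b^2 - 4*b + t^2*(2*b - 2) + t*(6*b^2 - 2*b - 4) - 2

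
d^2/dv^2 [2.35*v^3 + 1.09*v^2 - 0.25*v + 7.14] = 14.1*v + 2.18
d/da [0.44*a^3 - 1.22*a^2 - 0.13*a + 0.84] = 1.32*a^2 - 2.44*a - 0.13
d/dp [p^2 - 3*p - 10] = 2*p - 3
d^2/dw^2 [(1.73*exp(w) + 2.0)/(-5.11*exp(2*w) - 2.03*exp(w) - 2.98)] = (-45.173933*exp(4*w) - 190.950991*exp(3*w) + 95.824764*exp(2*w) + 124.046062*exp(w) - 3.264292)*exp(w)/(133.432831*exp(6*w) + 159.022689*exp(5*w) + 296.615571*exp(4*w) + 193.840031*exp(3*w) + 172.977378*exp(2*w) + 54.081636*exp(w) + 26.463592)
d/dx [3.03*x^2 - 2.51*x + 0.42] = 6.06*x - 2.51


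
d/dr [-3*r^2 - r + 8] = -6*r - 1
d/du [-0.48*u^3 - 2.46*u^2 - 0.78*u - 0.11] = -1.44*u^2 - 4.92*u - 0.78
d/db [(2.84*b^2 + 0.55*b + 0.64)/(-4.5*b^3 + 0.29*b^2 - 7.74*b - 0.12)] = (12.78*b^4 + 4.95*b^3 - 13.5011*b^2 - 1.0528*b + 4.8876)/(20.25*b^6 - 2.61*b^5 + 69.7441*b^4 - 3.4092*b^3 + 59.838*b^2 + 1.8576*b + 0.0144)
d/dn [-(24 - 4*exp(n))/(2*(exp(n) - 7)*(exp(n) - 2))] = 2*(-exp(2*n) + 12*exp(n) - 40)*exp(n)/(exp(4*n) - 18*exp(3*n) + 109*exp(2*n) - 252*exp(n) + 196)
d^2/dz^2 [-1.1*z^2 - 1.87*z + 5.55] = -2.20000000000000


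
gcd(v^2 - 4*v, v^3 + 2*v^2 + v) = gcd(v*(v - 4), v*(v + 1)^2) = v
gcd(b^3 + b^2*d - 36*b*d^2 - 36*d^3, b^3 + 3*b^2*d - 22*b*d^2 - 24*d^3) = b^2 + 7*b*d + 6*d^2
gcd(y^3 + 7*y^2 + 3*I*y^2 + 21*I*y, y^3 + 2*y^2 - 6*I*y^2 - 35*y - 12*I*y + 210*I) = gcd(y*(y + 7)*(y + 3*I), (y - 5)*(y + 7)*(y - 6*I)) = y + 7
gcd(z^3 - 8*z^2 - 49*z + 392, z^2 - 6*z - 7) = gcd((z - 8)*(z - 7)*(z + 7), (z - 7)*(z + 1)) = z - 7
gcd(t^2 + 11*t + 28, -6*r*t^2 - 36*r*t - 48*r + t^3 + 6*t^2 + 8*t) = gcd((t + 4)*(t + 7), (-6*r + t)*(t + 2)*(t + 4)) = t + 4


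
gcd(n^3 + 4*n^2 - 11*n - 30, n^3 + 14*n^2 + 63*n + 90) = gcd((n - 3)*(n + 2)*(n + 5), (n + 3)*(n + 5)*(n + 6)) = n + 5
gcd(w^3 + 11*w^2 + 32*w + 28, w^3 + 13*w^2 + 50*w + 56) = w^2 + 9*w + 14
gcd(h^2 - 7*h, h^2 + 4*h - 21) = 1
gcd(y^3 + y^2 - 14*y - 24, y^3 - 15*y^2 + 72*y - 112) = y - 4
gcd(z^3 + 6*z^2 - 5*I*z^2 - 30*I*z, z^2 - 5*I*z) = z^2 - 5*I*z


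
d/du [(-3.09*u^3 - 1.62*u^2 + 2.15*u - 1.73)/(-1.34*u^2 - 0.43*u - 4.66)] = (4.1406*u^4 + 2.6574*u^3 + 46.7758*u^2 + 10.462*u - 10.7629)/(1.7956*u^4 + 1.1524*u^3 + 12.6737*u^2 + 4.0076*u + 21.7156)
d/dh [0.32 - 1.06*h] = -1.06000000000000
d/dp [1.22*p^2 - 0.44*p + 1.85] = 2.44*p - 0.44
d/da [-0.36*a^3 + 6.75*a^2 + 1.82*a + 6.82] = -1.08*a^2 + 13.5*a + 1.82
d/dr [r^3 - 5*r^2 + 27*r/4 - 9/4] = 3*r^2 - 10*r + 27/4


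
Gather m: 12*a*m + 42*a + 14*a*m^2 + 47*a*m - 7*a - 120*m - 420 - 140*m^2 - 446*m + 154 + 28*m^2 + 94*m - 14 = 35*a + m^2*(14*a - 112) + m*(59*a - 472) - 280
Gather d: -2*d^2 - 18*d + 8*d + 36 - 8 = -2*d^2 - 10*d + 28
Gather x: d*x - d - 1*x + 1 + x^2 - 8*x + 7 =-d + x^2 + x*(d - 9) + 8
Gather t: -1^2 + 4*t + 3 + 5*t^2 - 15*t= 5*t^2 - 11*t + 2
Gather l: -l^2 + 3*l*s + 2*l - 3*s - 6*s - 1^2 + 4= -l^2 + l*(3*s + 2) - 9*s + 3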